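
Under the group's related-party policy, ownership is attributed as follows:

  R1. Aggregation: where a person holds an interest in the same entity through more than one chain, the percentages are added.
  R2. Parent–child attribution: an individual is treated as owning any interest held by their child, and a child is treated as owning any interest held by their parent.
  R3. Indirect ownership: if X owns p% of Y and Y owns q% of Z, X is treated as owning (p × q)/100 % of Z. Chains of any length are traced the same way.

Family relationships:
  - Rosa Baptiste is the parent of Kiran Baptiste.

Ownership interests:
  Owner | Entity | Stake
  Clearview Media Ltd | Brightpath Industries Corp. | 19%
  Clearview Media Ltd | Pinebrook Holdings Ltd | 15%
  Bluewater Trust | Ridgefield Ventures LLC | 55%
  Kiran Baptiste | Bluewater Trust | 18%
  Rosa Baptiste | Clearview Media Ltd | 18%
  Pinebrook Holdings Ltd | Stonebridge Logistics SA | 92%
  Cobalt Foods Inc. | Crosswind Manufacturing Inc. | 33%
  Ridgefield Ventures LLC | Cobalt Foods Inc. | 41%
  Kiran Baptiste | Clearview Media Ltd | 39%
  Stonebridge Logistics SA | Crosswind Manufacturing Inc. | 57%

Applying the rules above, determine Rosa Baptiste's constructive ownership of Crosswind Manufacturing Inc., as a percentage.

By parent–child attribution (R2), Rosa Baptiste is treated as also owning Kiran Baptiste's interest in Clearview Media Ltd, giving 18% + 39% = 57%.
By parent–child attribution (R2), Rosa Baptiste is treated as owning Kiran Baptiste's 18% interest in Bluewater Trust.
Chain via Clearview Media Ltd → Pinebrook Holdings Ltd → Stonebridge Logistics SA (R3): 57% × 15% × 92% × 57% = 4.48362% of Crosswind Manufacturing Inc.
Chain via Bluewater Trust → Ridgefield Ventures LLC → Cobalt Foods Inc. (R3): 18% × 55% × 41% × 33% = 1.33947% of Crosswind Manufacturing Inc.
Aggregating (R1): 4.48362% + 1.33947% = 5.82309%.

5.82309%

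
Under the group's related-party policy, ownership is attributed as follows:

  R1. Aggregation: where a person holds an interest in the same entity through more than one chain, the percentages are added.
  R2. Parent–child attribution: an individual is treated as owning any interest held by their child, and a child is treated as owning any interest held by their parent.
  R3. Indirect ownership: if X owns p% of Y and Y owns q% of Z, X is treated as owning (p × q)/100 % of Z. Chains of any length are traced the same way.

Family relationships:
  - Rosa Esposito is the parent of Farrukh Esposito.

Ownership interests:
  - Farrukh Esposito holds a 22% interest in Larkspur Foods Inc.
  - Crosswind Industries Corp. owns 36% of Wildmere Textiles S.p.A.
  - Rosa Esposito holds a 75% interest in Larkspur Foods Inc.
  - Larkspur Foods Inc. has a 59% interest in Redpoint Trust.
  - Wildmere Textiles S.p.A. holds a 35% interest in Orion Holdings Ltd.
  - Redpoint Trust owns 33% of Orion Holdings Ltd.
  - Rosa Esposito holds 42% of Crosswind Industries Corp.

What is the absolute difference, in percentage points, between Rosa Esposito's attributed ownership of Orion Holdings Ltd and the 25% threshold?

By parent–child attribution (R2), Rosa Esposito is treated as also owning Farrukh Esposito's interest in Larkspur Foods Inc, giving 75% + 22% = 97%.
Chain via Crosswind Industries Corp. → Wildmere Textiles S.p.A. (R3): 42% × 36% × 35% = 5.292% of Orion Holdings Ltd.
Chain via Larkspur Foods Inc. → Redpoint Trust (R3): 97% × 59% × 33% = 18.8859% of Orion Holdings Ltd.
Aggregating (R1): 5.292% + 18.8859% = 24.1779%.
24.1779% falls short of the 25% threshold by 0.8221 percentage points.

0.8221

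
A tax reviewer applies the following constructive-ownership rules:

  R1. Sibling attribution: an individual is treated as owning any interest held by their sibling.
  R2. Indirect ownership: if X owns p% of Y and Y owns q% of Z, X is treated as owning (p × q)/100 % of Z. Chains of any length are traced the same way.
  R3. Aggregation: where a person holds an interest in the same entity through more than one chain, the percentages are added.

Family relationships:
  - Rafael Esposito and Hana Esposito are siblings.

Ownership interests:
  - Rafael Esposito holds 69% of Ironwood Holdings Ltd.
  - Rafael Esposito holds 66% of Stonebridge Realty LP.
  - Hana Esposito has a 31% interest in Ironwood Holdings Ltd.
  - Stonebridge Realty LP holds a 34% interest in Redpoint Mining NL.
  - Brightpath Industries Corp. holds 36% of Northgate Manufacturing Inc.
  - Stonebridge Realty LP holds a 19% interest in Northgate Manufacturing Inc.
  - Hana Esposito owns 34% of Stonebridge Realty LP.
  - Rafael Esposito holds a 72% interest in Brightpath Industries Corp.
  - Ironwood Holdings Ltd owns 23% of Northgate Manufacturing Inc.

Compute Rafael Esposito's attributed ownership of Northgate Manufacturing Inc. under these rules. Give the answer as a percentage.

By sibling attribution (R1), Rafael Esposito is treated as also owning Hana Esposito's interest in Stonebridge Realty LP, giving 66% + 34% = 100%.
By sibling attribution (R1), Rafael Esposito is treated as also owning Hana Esposito's interest in Ironwood Holdings Ltd, giving 69% + 31% = 100%.
Chain via Stonebridge Realty LP (R2): 100% × 19% = 19% of Northgate Manufacturing Inc.
Chain via Ironwood Holdings Ltd (R2): 100% × 23% = 23% of Northgate Manufacturing Inc.
Chain via Brightpath Industries Corp. (R2): 72% × 36% = 25.92% of Northgate Manufacturing Inc.
Aggregating (R3): 19% + 23% + 25.92% = 67.92%.

67.92%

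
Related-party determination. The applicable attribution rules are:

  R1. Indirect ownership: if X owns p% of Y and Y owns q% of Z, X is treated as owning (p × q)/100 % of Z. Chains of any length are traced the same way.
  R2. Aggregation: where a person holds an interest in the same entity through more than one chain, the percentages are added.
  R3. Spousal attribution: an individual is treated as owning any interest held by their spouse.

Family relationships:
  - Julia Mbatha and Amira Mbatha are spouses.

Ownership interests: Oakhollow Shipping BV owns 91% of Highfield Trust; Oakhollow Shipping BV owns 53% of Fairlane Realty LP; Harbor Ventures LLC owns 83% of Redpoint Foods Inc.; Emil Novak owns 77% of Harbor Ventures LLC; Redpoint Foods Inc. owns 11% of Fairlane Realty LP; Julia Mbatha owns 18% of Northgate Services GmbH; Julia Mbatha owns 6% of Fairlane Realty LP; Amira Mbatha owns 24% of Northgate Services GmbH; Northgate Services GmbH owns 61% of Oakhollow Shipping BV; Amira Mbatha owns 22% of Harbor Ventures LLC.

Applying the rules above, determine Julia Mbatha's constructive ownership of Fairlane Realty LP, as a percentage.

21.5872%

By spousal attribution (R3), Julia Mbatha is treated as also owning Amira Mbatha's interest in Northgate Services GmbH, giving 18% + 24% = 42%.
By spousal attribution (R3), Julia Mbatha is treated as owning Amira Mbatha's 22% interest in Harbor Ventures LLC.
Chain via Northgate Services GmbH → Oakhollow Shipping BV (R1): 42% × 61% × 53% = 13.5786% of Fairlane Realty LP.
Direct interest in Fairlane Realty LP: 6%.
Chain via Harbor Ventures LLC → Redpoint Foods Inc. (R1): 22% × 83% × 11% = 2.0086% of Fairlane Realty LP.
Aggregating (R2): 13.5786% + 6% + 2.0086% = 21.5872%.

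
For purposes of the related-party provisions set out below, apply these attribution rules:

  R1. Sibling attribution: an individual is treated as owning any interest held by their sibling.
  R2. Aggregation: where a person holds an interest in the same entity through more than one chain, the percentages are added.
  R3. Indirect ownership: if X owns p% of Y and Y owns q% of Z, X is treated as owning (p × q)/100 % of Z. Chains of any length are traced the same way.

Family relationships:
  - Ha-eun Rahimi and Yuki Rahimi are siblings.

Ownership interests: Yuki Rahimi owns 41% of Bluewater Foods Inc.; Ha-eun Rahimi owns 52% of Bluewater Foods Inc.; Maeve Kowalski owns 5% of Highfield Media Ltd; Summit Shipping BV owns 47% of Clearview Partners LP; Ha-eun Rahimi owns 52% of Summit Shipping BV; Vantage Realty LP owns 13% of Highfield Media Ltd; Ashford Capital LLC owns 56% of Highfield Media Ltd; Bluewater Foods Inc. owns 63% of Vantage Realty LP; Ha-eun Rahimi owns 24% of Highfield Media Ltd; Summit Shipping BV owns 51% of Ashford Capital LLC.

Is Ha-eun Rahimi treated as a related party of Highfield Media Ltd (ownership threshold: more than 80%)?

No

By sibling attribution (R1), Ha-eun Rahimi is treated as also owning Yuki Rahimi's interest in Bluewater Foods Inc, giving 52% + 41% = 93%.
Chain via Bluewater Foods Inc. → Vantage Realty LP (R3): 93% × 63% × 13% = 7.6167% of Highfield Media Ltd.
Chain via Summit Shipping BV → Ashford Capital LLC (R3): 52% × 51% × 56% = 14.8512% of Highfield Media Ltd.
Direct interest in Highfield Media Ltd: 24%.
Aggregating (R2): 7.6167% + 14.8512% + 24% = 46.4679%.
46.4679% does not exceed the 80% threshold, so Ha-eun is not a related party to Highfield Media Ltd.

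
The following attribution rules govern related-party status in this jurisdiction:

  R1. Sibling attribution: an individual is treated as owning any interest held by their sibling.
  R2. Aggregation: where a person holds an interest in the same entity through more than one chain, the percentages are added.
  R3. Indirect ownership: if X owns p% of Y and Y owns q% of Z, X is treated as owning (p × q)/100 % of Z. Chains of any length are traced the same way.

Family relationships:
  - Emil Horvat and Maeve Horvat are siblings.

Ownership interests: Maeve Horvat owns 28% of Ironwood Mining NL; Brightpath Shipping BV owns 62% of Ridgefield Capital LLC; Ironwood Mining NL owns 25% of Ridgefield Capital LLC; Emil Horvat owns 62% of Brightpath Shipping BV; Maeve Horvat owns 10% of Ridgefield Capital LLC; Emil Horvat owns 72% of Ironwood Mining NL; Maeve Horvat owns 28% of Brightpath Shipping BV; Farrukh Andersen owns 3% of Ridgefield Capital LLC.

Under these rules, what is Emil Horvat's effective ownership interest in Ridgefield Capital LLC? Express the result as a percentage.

90.8%

By sibling attribution (R1), Emil Horvat is treated as also owning Maeve Horvat's interest in Brightpath Shipping BV, giving 62% + 28% = 90%.
By sibling attribution (R1), Emil Horvat is treated as also owning Maeve Horvat's interest in Ironwood Mining NL, giving 72% + 28% = 100%.
By sibling attribution (R1), Emil Horvat is treated as owning Maeve Horvat's 10% interest in Ridgefield Capital LLC.
Chain via Brightpath Shipping BV (R3): 90% × 62% = 55.8% of Ridgefield Capital LLC.
Chain via Ironwood Mining NL (R3): 100% × 25% = 25% of Ridgefield Capital LLC.
Direct interest in Ridgefield Capital LLC: 10%.
Aggregating (R2): 55.8% + 25% + 10% = 90.8%.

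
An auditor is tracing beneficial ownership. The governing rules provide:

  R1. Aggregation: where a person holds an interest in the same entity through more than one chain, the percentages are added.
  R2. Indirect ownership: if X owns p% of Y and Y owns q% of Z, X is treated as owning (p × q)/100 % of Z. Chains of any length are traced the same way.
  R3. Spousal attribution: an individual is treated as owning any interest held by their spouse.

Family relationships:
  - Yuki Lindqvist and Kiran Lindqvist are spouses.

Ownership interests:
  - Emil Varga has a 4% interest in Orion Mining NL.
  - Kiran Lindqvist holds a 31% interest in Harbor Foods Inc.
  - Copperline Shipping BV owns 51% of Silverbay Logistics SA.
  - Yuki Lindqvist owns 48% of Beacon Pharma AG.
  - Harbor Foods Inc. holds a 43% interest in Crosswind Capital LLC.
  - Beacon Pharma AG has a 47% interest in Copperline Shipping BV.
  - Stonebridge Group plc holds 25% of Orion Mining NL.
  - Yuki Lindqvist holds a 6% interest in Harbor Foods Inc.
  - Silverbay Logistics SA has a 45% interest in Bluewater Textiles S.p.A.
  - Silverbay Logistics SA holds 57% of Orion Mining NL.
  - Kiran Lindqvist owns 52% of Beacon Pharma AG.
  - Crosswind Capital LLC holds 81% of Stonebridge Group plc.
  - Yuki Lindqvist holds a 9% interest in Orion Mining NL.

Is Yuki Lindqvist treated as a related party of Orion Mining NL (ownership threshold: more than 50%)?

No

By spousal attribution (R3), Yuki Lindqvist is treated as also owning Kiran Lindqvist's interest in Beacon Pharma AG, giving 48% + 52% = 100%.
By spousal attribution (R3), Yuki Lindqvist is treated as also owning Kiran Lindqvist's interest in Harbor Foods Inc, giving 6% + 31% = 37%.
Chain via Beacon Pharma AG → Copperline Shipping BV → Silverbay Logistics SA (R2): 100% × 47% × 51% × 57% = 13.6629% of Orion Mining NL.
Chain via Harbor Foods Inc. → Crosswind Capital LLC → Stonebridge Group plc (R2): 37% × 43% × 81% × 25% = 3.221775% of Orion Mining NL.
Direct interest in Orion Mining NL: 9%.
Aggregating (R1): 13.6629% + 3.221775% + 9% = 25.884675%.
25.884675% does not exceed the 50% threshold, so Yuki is not a related party to Orion Mining NL.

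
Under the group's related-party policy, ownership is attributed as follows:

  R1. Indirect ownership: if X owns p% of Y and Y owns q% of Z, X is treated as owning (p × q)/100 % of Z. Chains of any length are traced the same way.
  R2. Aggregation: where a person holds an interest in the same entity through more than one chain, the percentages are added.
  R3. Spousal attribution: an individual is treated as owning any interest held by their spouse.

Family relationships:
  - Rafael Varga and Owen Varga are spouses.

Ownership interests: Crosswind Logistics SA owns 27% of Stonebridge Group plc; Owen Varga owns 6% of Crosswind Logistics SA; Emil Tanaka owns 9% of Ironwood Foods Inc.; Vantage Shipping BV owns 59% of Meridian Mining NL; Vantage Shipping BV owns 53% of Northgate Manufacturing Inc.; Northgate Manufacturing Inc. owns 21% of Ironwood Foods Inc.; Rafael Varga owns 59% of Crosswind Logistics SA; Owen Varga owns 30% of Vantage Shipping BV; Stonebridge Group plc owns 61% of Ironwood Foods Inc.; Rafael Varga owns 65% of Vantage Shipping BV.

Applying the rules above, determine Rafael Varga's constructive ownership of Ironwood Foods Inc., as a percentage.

By spousal attribution (R3), Rafael Varga is treated as also owning Owen Varga's interest in Crosswind Logistics SA, giving 59% + 6% = 65%.
By spousal attribution (R3), Rafael Varga is treated as also owning Owen Varga's interest in Vantage Shipping BV, giving 65% + 30% = 95%.
Chain via Crosswind Logistics SA → Stonebridge Group plc (R1): 65% × 27% × 61% = 10.7055% of Ironwood Foods Inc.
Chain via Vantage Shipping BV → Northgate Manufacturing Inc. (R1): 95% × 53% × 21% = 10.5735% of Ironwood Foods Inc.
Aggregating (R2): 10.7055% + 10.5735% = 21.279%.

21.279%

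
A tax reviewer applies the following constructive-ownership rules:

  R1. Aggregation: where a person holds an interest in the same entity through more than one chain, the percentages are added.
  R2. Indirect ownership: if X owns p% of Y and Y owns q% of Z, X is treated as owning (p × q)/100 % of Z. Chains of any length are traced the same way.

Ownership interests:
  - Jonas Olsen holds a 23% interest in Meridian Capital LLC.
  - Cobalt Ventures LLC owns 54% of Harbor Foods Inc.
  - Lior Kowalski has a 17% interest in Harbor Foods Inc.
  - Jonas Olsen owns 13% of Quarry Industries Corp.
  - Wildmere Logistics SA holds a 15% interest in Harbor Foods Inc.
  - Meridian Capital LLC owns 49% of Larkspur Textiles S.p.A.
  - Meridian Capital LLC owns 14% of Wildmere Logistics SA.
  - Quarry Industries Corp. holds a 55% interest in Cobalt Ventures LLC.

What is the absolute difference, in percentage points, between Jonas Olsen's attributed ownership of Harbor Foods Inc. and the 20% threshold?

Chain via Quarry Industries Corp. → Cobalt Ventures LLC (R2): 13% × 55% × 54% = 3.861% of Harbor Foods Inc.
Chain via Meridian Capital LLC → Wildmere Logistics SA (R2): 23% × 14% × 15% = 0.483% of Harbor Foods Inc.
Aggregating (R1): 3.861% + 0.483% = 4.344%.
4.344% falls short of the 20% threshold by 15.656 percentage points.

15.656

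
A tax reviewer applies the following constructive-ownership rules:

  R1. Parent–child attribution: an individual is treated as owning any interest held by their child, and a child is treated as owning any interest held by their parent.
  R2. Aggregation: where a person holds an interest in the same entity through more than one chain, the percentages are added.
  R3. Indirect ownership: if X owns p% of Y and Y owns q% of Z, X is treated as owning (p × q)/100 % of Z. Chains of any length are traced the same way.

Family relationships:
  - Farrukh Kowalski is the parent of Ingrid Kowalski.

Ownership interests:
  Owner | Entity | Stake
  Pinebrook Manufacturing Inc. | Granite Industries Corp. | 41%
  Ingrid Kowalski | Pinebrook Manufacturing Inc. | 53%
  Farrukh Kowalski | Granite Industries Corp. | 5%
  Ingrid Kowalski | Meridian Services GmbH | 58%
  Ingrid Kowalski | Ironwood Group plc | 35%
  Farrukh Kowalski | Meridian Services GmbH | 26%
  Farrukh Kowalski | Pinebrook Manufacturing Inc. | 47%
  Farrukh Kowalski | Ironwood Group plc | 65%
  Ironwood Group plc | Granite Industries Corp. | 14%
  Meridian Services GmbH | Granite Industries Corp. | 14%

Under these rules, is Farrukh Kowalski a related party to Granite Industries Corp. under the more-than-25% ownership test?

By parent–child attribution (R1), Farrukh Kowalski is treated as also owning Ingrid Kowalski's interest in Pinebrook Manufacturing Inc, giving 47% + 53% = 100%.
By parent–child attribution (R1), Farrukh Kowalski is treated as also owning Ingrid Kowalski's interest in Ironwood Group plc, giving 65% + 35% = 100%.
By parent–child attribution (R1), Farrukh Kowalski is treated as also owning Ingrid Kowalski's interest in Meridian Services GmbH, giving 26% + 58% = 84%.
Chain via Pinebrook Manufacturing Inc. (R3): 100% × 41% = 41% of Granite Industries Corp.
Chain via Ironwood Group plc (R3): 100% × 14% = 14% of Granite Industries Corp.
Chain via Meridian Services GmbH (R3): 84% × 14% = 11.76% of Granite Industries Corp.
Direct interest in Granite Industries Corp: 5%.
Aggregating (R2): 41% + 14% + 11.76% + 5% = 71.76%.
71.76% exceeds the 25% threshold, so Farrukh is a related party to Granite Industries Corp.

Yes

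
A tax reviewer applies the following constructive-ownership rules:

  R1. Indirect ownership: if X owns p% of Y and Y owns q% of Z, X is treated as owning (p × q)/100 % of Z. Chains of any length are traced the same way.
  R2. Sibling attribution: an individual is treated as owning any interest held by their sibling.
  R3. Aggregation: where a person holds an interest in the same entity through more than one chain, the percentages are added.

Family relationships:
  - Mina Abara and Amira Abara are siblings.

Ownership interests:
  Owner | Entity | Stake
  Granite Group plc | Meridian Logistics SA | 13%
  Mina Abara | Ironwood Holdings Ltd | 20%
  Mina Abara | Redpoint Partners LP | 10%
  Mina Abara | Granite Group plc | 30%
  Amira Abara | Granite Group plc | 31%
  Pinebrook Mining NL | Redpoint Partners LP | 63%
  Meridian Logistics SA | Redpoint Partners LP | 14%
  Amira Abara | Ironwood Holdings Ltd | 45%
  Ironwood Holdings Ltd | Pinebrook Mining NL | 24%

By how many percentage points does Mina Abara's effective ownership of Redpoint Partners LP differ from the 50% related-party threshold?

By sibling attribution (R2), Mina Abara is treated as also owning Amira Abara's interest in Ironwood Holdings Ltd, giving 20% + 45% = 65%.
By sibling attribution (R2), Mina Abara is treated as also owning Amira Abara's interest in Granite Group plc, giving 30% + 31% = 61%.
Chain via Ironwood Holdings Ltd → Pinebrook Mining NL (R1): 65% × 24% × 63% = 9.828% of Redpoint Partners LP.
Chain via Granite Group plc → Meridian Logistics SA (R1): 61% × 13% × 14% = 1.1102% of Redpoint Partners LP.
Direct interest in Redpoint Partners LP: 10%.
Aggregating (R3): 9.828% + 1.1102% + 10% = 20.9382%.
20.9382% falls short of the 50% threshold by 29.0618 percentage points.

29.0618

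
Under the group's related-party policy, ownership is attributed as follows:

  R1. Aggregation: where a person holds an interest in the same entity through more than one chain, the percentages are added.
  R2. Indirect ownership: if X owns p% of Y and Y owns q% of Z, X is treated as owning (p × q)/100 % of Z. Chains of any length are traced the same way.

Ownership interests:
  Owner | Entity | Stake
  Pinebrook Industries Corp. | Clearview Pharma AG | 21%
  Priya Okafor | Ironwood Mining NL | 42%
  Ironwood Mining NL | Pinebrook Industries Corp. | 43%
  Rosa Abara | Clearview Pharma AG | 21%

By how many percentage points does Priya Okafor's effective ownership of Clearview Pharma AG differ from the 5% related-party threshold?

1.2074

Chain via Ironwood Mining NL → Pinebrook Industries Corp. (R2): 42% × 43% × 21% = 3.7926% of Clearview Pharma AG.
3.7926% falls short of the 5% threshold by 1.2074 percentage points.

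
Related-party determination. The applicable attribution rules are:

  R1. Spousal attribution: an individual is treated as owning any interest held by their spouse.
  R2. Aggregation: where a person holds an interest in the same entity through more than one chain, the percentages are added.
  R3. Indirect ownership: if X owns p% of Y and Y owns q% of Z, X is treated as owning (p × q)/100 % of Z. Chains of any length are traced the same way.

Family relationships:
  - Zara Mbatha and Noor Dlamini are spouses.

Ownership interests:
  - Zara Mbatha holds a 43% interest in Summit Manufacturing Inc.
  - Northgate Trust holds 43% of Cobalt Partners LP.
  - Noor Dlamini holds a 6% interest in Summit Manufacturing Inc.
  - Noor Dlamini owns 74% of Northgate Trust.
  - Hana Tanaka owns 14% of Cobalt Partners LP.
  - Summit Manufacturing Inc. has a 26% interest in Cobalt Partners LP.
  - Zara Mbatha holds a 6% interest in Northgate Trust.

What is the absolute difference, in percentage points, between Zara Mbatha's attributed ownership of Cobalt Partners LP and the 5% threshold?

By spousal attribution (R1), Zara Mbatha is treated as also owning Noor Dlamini's interest in Summit Manufacturing Inc, giving 43% + 6% = 49%.
By spousal attribution (R1), Zara Mbatha is treated as also owning Noor Dlamini's interest in Northgate Trust, giving 6% + 74% = 80%.
Chain via Summit Manufacturing Inc. (R3): 49% × 26% = 12.74% of Cobalt Partners LP.
Chain via Northgate Trust (R3): 80% × 43% = 34.4% of Cobalt Partners LP.
Aggregating (R2): 12.74% + 34.4% = 47.14%.
47.14% exceeds the 5% threshold by 42.14 percentage points.

42.14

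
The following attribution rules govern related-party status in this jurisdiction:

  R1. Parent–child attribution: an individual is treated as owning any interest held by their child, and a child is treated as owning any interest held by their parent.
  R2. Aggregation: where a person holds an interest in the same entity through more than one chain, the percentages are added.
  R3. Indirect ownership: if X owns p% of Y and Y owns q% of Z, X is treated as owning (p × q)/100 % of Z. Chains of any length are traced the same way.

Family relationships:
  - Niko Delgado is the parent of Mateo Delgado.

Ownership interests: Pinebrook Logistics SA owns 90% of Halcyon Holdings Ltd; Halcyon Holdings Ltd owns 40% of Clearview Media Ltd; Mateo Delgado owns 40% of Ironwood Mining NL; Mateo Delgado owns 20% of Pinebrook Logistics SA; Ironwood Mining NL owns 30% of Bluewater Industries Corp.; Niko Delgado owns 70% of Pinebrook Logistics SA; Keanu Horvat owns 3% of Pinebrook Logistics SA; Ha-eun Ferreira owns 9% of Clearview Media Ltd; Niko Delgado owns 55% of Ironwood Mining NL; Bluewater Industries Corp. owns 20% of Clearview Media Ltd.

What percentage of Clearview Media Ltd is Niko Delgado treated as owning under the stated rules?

By parent–child attribution (R1), Niko Delgado is treated as also owning Mateo Delgado's interest in Pinebrook Logistics SA, giving 70% + 20% = 90%.
By parent–child attribution (R1), Niko Delgado is treated as also owning Mateo Delgado's interest in Ironwood Mining NL, giving 55% + 40% = 95%.
Chain via Pinebrook Logistics SA → Halcyon Holdings Ltd (R3): 90% × 90% × 40% = 32.4% of Clearview Media Ltd.
Chain via Ironwood Mining NL → Bluewater Industries Corp. (R3): 95% × 30% × 20% = 5.7% of Clearview Media Ltd.
Aggregating (R2): 32.4% + 5.7% = 38.1%.

38.1%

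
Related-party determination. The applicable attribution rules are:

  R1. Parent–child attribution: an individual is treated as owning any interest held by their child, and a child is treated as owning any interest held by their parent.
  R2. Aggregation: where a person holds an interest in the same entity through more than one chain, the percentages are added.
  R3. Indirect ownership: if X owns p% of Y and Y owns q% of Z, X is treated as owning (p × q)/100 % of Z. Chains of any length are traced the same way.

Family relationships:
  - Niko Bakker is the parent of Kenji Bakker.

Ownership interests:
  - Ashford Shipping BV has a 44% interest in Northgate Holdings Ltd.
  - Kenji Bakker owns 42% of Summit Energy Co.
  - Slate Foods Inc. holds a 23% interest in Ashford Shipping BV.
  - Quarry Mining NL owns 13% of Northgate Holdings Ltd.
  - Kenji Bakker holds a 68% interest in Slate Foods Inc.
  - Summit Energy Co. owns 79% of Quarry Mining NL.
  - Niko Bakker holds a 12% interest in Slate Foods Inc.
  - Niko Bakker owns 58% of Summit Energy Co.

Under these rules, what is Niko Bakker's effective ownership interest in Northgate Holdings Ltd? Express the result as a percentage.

By parent–child attribution (R1), Niko Bakker is treated as also owning Kenji Bakker's interest in Summit Energy Co, giving 58% + 42% = 100%.
By parent–child attribution (R1), Niko Bakker is treated as also owning Kenji Bakker's interest in Slate Foods Inc, giving 12% + 68% = 80%.
Chain via Summit Energy Co. → Quarry Mining NL (R3): 100% × 79% × 13% = 10.27% of Northgate Holdings Ltd.
Chain via Slate Foods Inc. → Ashford Shipping BV (R3): 80% × 23% × 44% = 8.096% of Northgate Holdings Ltd.
Aggregating (R2): 10.27% + 8.096% = 18.366%.

18.366%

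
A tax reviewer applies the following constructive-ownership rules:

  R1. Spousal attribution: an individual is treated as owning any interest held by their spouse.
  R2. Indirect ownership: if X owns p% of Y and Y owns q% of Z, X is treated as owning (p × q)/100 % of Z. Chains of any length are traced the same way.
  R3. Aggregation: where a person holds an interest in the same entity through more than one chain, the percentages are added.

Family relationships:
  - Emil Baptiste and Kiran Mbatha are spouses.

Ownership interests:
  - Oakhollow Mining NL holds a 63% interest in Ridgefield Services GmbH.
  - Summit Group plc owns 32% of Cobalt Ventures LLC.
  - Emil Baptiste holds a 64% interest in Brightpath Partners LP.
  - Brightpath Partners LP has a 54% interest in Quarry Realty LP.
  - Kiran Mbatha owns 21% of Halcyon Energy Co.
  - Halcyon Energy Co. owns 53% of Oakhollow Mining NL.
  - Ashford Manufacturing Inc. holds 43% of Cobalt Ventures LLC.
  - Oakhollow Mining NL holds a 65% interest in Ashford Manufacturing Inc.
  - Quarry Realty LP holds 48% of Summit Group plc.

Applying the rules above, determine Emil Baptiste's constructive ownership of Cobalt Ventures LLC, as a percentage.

8.419251%

By spousal attribution (R1), Emil Baptiste is treated as owning Kiran Mbatha's 21% interest in Halcyon Energy Co.
Chain via Brightpath Partners LP → Quarry Realty LP → Summit Group plc (R2): 64% × 54% × 48% × 32% = 5.308416% of Cobalt Ventures LLC.
Chain via Halcyon Energy Co. → Oakhollow Mining NL → Ashford Manufacturing Inc. (R2): 21% × 53% × 65% × 43% = 3.110835% of Cobalt Ventures LLC.
Aggregating (R3): 5.308416% + 3.110835% = 8.419251%.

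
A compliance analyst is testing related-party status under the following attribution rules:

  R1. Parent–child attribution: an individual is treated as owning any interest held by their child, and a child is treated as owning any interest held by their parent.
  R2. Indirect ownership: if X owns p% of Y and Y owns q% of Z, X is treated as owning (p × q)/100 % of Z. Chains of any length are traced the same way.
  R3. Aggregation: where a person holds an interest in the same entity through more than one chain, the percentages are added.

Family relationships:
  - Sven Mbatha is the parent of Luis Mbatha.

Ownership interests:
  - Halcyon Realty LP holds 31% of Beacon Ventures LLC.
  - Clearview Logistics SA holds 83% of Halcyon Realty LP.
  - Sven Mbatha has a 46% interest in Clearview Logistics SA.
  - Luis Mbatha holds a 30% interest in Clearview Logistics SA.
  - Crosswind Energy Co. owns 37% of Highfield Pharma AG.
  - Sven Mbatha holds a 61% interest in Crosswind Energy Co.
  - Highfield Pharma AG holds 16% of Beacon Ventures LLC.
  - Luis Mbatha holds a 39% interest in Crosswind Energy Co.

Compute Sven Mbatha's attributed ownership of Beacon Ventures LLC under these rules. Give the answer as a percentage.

By parent–child attribution (R1), Sven Mbatha is treated as also owning Luis Mbatha's interest in Clearview Logistics SA, giving 46% + 30% = 76%.
By parent–child attribution (R1), Sven Mbatha is treated as also owning Luis Mbatha's interest in Crosswind Energy Co, giving 61% + 39% = 100%.
Chain via Clearview Logistics SA → Halcyon Realty LP (R2): 76% × 83% × 31% = 19.5548% of Beacon Ventures LLC.
Chain via Crosswind Energy Co. → Highfield Pharma AG (R2): 100% × 37% × 16% = 5.92% of Beacon Ventures LLC.
Aggregating (R3): 19.5548% + 5.92% = 25.4748%.

25.4748%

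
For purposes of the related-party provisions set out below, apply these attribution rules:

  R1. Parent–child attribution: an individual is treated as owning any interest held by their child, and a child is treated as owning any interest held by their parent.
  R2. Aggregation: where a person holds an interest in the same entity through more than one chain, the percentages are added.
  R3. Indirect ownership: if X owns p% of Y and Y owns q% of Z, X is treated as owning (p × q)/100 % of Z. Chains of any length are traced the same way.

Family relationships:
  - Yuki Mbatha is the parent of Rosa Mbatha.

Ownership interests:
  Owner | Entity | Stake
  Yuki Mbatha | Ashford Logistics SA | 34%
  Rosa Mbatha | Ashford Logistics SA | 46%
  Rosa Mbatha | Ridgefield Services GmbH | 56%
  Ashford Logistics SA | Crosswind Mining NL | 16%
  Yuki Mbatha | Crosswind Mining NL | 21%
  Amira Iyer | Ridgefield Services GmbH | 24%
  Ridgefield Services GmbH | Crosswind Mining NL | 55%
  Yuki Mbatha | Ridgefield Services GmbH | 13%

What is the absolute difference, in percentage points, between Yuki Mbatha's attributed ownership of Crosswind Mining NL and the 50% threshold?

By parent–child attribution (R1), Yuki Mbatha is treated as also owning Rosa Mbatha's interest in Ashford Logistics SA, giving 34% + 46% = 80%.
By parent–child attribution (R1), Yuki Mbatha is treated as also owning Rosa Mbatha's interest in Ridgefield Services GmbH, giving 13% + 56% = 69%.
Chain via Ashford Logistics SA (R3): 80% × 16% = 12.8% of Crosswind Mining NL.
Chain via Ridgefield Services GmbH (R3): 69% × 55% = 37.95% of Crosswind Mining NL.
Direct interest in Crosswind Mining NL: 21%.
Aggregating (R2): 12.8% + 37.95% + 21% = 71.75%.
71.75% exceeds the 50% threshold by 21.75 percentage points.

21.75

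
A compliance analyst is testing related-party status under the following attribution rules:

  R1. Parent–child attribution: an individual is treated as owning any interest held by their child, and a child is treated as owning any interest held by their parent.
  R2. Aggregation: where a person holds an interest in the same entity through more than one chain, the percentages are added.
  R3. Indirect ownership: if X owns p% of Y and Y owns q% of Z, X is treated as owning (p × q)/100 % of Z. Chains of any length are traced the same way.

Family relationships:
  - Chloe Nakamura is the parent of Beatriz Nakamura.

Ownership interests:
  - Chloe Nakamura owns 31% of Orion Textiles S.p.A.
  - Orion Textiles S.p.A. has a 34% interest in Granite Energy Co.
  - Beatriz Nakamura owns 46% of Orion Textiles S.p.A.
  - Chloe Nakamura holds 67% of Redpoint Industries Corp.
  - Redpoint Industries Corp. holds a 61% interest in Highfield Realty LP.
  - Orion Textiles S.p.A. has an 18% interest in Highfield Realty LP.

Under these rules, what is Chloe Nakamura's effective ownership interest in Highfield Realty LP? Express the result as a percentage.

By parent–child attribution (R1), Chloe Nakamura is treated as also owning Beatriz Nakamura's interest in Orion Textiles S.p.A, giving 31% + 46% = 77%.
Chain via Orion Textiles S.p.A. (R3): 77% × 18% = 13.86% of Highfield Realty LP.
Chain via Redpoint Industries Corp. (R3): 67% × 61% = 40.87% of Highfield Realty LP.
Aggregating (R2): 13.86% + 40.87% = 54.73%.

54.73%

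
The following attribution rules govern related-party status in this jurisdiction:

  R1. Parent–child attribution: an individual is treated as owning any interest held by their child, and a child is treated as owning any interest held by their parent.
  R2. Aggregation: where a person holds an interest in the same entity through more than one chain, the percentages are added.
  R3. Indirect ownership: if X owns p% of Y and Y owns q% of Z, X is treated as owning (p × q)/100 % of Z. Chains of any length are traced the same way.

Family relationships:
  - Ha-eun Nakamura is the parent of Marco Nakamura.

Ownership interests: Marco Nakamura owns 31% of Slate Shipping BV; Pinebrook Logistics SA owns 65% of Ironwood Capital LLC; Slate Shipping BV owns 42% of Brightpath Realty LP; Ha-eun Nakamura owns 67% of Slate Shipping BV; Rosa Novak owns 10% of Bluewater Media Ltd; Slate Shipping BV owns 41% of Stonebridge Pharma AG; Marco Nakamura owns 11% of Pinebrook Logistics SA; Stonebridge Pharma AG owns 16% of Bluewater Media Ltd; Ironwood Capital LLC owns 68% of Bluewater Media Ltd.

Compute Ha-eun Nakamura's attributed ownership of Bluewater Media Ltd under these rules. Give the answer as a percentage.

By parent–child attribution (R1), Ha-eun Nakamura is treated as also owning Marco Nakamura's interest in Slate Shipping BV, giving 67% + 31% = 98%.
By parent–child attribution (R1), Ha-eun Nakamura is treated as owning Marco Nakamura's 11% interest in Pinebrook Logistics SA.
Chain via Slate Shipping BV → Stonebridge Pharma AG (R3): 98% × 41% × 16% = 6.4288% of Bluewater Media Ltd.
Chain via Pinebrook Logistics SA → Ironwood Capital LLC (R3): 11% × 65% × 68% = 4.862% of Bluewater Media Ltd.
Aggregating (R2): 6.4288% + 4.862% = 11.2908%.

11.2908%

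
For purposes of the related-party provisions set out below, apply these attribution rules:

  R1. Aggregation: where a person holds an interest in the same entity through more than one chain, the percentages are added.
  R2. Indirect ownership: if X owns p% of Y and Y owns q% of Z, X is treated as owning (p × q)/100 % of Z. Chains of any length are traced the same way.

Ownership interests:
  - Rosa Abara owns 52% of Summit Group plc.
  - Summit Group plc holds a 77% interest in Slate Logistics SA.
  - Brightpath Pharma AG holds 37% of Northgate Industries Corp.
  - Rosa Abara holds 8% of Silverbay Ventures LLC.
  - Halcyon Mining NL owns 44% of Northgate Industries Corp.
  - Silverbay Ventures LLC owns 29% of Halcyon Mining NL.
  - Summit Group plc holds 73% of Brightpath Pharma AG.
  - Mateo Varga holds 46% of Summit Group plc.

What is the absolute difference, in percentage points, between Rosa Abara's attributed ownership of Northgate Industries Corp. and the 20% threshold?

4.934

Chain via Silverbay Ventures LLC → Halcyon Mining NL (R2): 8% × 29% × 44% = 1.0208% of Northgate Industries Corp.
Chain via Summit Group plc → Brightpath Pharma AG (R2): 52% × 73% × 37% = 14.0452% of Northgate Industries Corp.
Aggregating (R1): 1.0208% + 14.0452% = 15.066%.
15.066% falls short of the 20% threshold by 4.934 percentage points.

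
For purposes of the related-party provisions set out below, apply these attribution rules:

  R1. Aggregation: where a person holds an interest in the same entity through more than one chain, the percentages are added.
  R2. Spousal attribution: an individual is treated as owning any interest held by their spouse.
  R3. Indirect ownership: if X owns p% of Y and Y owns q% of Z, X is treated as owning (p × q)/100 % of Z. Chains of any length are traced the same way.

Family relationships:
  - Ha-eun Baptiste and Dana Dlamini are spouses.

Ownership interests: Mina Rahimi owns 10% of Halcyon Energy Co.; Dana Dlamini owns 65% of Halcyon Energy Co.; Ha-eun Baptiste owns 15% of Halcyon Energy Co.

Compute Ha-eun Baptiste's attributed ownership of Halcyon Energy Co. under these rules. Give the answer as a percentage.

By spousal attribution (R2), Ha-eun Baptiste is treated as also owning Dana Dlamini's interest in Halcyon Energy Co, giving 15% + 65% = 80%.
Direct interest in Halcyon Energy Co: 80%.

80%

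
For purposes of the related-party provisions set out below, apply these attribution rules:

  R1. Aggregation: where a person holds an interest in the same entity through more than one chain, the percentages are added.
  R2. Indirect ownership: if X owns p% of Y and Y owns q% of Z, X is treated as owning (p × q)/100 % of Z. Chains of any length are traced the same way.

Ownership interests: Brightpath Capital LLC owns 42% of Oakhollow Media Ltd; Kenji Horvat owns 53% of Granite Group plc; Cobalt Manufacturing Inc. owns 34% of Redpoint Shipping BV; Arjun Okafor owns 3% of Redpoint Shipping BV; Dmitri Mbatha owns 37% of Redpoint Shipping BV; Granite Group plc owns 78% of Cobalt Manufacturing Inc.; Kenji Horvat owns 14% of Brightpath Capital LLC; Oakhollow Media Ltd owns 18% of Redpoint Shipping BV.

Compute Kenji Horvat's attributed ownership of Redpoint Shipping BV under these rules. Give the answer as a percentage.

Chain via Granite Group plc → Cobalt Manufacturing Inc. (R2): 53% × 78% × 34% = 14.0556% of Redpoint Shipping BV.
Chain via Brightpath Capital LLC → Oakhollow Media Ltd (R2): 14% × 42% × 18% = 1.0584% of Redpoint Shipping BV.
Aggregating (R1): 14.0556% + 1.0584% = 15.114%.

15.114%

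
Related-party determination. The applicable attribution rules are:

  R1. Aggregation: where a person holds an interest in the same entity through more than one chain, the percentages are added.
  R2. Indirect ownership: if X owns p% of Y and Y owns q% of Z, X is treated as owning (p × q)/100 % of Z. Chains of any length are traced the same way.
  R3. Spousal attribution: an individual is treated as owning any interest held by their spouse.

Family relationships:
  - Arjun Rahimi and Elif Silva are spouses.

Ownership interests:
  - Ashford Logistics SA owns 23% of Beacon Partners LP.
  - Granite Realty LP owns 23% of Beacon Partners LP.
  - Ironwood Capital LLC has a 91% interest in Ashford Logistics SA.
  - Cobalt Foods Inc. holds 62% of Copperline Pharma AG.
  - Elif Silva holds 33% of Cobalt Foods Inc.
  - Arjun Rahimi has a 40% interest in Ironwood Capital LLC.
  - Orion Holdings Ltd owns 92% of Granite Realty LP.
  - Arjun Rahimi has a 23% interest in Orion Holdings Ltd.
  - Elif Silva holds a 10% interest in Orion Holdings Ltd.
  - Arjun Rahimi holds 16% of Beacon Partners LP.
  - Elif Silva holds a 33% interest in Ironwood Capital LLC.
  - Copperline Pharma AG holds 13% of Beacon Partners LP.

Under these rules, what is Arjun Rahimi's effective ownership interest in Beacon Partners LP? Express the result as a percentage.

By spousal attribution (R3), Arjun Rahimi is treated as also owning Elif Silva's interest in Orion Holdings Ltd, giving 23% + 10% = 33%.
By spousal attribution (R3), Arjun Rahimi is treated as also owning Elif Silva's interest in Ironwood Capital LLC, giving 40% + 33% = 73%.
By spousal attribution (R3), Arjun Rahimi is treated as owning Elif Silva's 33% interest in Cobalt Foods Inc.
Chain via Orion Holdings Ltd → Granite Realty LP (R2): 33% × 92% × 23% = 6.9828% of Beacon Partners LP.
Chain via Ironwood Capital LLC → Ashford Logistics SA (R2): 73% × 91% × 23% = 15.2789% of Beacon Partners LP.
Direct interest in Beacon Partners LP: 16%.
Chain via Cobalt Foods Inc. → Copperline Pharma AG (R2): 33% × 62% × 13% = 2.6598% of Beacon Partners LP.
Aggregating (R1): 6.9828% + 15.2789% + 16% + 2.6598% = 40.9215%.

40.9215%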